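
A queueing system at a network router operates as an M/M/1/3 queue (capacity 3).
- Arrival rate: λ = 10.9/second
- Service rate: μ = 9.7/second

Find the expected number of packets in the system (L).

ρ = λ/μ = 10.9/9.7 = 1.1237
P₀ = (1-ρ)/(1-ρ^(K+1)) = (1-1.1237)/(1-1.1237^4) = -0.1237/-0.5944 = 0.2081
P_K = P₀×ρ^K = 0.2081 × 1.1237^3 = 0.2081 × 1.4189 = 0.2953
L = ρ[1 - (K+1)ρ^K + Kρ^(K+1)] / [(1-ρ)(1-ρ^(K+1))]
L = 1.1237 × (1 - 4×1.418898 + 3×1.594416) / ((1 - 1.1237) × (1 - 1.594416)) = 1.6452 packets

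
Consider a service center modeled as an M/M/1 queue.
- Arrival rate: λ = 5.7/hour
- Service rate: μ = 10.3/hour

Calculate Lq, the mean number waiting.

ρ = λ/μ = 5.7/10.3 = 0.5534
For M/M/1: Lq = λ²/(μ(μ-λ))
Lq = 32.49/(10.3 × 4.60)
Lq = 0.6857 customers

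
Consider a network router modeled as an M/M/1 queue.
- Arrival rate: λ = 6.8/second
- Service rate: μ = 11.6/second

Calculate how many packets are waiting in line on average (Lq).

ρ = λ/μ = 6.8/11.6 = 0.5862
For M/M/1: Lq = λ²/(μ(μ-λ))
Lq = 46.24/(11.6 × 4.80)
Lq = 0.8305 packets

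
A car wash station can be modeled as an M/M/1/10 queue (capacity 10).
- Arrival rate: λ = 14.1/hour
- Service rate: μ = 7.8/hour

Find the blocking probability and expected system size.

ρ = λ/μ = 14.1/7.8 = 1.8077
P₀ = (1-ρ)/(1-ρ^(K+1)) = (1-1.8077)/(1-1.8077^11) = -0.8077/-672.5812 = 0.001201
P_K = P₀×ρ^K = 0.001201 × 1.8077^10 = 0.001201 × 372.6178 = 0.4475
Blocking probability P_10 = 0.4475 (44.75%)
L = ρ[1 - (K+1)ρ^K + Kρ^(K+1)] / [(1-ρ)(1-ρ^(K+1))]
L = 1.8077 × (1 - 11×372.6178 + 10×673.5812) / ((1 - 1.8077) × (1 - 673.5812)) = 8.7783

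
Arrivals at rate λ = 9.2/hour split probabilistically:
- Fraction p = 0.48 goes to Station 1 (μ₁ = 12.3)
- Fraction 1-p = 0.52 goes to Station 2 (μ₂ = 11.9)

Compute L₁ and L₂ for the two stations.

Effective rates: λ₁ = 9.2×0.48 = 4.416, λ₂ = 9.2×0.52 = 4.784
Station 1: ρ₁ = 4.416/12.3 = 0.3590, L₁ = ρ₁/(1-ρ₁) = 0.3590/(1-0.3590) = 0.5601
Station 2: ρ₂ = 4.784/11.9 = 0.40202, L₂ = ρ₂/(1-ρ₂) = 0.40202/(1-0.40202) = 0.6723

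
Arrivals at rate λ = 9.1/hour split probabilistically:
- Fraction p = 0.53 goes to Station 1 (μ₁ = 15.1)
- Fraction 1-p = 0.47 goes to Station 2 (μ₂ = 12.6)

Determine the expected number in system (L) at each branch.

Effective rates: λ₁ = 9.1×0.53 = 4.823, λ₂ = 9.1×0.47 = 4.277
Station 1: ρ₁ = 4.823/15.1 = 0.3194, L₁ = ρ₁/(1-ρ₁) = 0.3194/(1-0.3194) = 0.4693
Station 2: ρ₂ = 4.277/12.6 = 0.33944, L₂ = ρ₂/(1-ρ₂) = 0.33944/(1-0.33944) = 0.5139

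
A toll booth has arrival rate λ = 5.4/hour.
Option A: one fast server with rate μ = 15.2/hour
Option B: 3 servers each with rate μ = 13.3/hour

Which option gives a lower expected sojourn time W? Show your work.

Option A: single server μ = 15.2 (M/M/1)
  ρ_A = 5.4/15.2 = 0.3553
  W_A = 1/(μ-λ) = 1/(15.2-5.4) = 1/9.80 = 0.1020

Option B: 3 servers μ = 13.3 (M/M/3)
  ρ_B = λ/(cμ) = 5.4/(3×13.3) = 0.1353
  Offered load a = λ/μ = cρ = 5.4/13.3 = 0.4060
  P₀ = [ Σₙ₌₀^2 aⁿ/n! + a^3/(3!(1-ρ)) ]⁻¹
  Σ = a^0/0! + a^1/1! + a^2/2! = 1.0000 + 0.4060 + 0.08242 = 1.4884
  a^3/(3!(1-ρ)) = 0.06693/(6 × 0.8647) = 0.01290
  P₀ = 1/(1.4884 + 0.01290) = 0.6661
  Lq = P₀·a^3·ρ / (3!(1-ρ)²) = 0.6661 × 0.06693 × 0.1353 / (6 × 0.7476) = 0.001345
  Wq_B = Lq/λ = 0.001345/5.4 = 0.0002491
  W_B = Wq_B + 1/μ = 0.0002491 + 0.07519 = 0.07544

Since W_B = 0.07544 < W_A = 0.1020, Option B (multiple servers) has the shorter time in system.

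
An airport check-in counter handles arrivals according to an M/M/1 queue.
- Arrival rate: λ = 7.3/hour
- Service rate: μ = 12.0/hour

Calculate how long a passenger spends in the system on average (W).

First, compute utilization: ρ = λ/μ = 7.3/12.0 = 0.6083
For M/M/1: W = 1/(μ-λ)
W = 1/(12.0-7.3) = 1/4.70
W = 0.2128 hours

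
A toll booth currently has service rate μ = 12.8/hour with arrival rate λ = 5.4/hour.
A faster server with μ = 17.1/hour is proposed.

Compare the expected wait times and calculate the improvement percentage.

System 1: ρ₁ = 5.4/12.8 = 0.4219, W₁ = 1/(12.8-5.4) = 0.13514
System 2: ρ₂ = 5.4/17.1 = 0.3158, W₂ = 1/(17.1-5.4) = 0.085470
Improvement: (W₁-W₂)/W₁ = (0.13514-0.085470)/0.13514 = 36.75%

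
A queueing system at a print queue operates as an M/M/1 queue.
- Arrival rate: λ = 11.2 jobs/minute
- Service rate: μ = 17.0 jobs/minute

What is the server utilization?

Server utilization: ρ = λ/μ
ρ = 11.2/17.0 = 0.6588
The server is busy 65.88% of the time.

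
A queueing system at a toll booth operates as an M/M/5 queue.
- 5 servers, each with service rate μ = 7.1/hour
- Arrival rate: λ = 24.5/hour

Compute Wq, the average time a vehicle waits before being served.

Traffic intensity: ρ = λ/(cμ) = 24.5/(5×7.1) = 0.6901
Since ρ = 0.6901 < 1, system is stable.
Offered load a = λ/μ = cρ = 24.5/7.1 = 3.4507
P₀ = [ Σₙ₌₀^4 aⁿ/n! + a^5/(5!(1-ρ)) ]⁻¹
Σ = a^0/0! + a^1/1! + a^2/2! + a^3/3! + a^4/4! = 1.0000 + 3.4507 + 5.9537 + 6.8481 + 5.9077 = 23.1602
a^5/(5!(1-ρ)) = 489.2588/(120 × 0.30986) = 13.1581
P₀ = 1/(23.1602 + 13.1581) = 0.02753
Lq = P₀·a^5·ρ / (5!(1-ρ)²) = 0.027534 × 489.2588 × 0.69014 / (120 × 0.096013) = 0.8069
Wq = Lq/λ = 0.80694/24.5 = 0.03294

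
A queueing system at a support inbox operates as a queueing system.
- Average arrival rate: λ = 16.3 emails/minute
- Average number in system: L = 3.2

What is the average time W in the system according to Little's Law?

Little's Law: L = λW, so W = L/λ
W = 3.2/16.3 = 0.1963 minutes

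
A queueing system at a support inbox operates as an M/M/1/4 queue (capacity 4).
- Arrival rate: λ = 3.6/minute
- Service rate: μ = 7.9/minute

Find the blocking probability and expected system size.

ρ = λ/μ = 3.6/7.9 = 0.4557
P₀ = (1-ρ)/(1-ρ^(K+1)) = (1-0.4557)/(1-0.4557^5) = 0.5443/0.9803 = 0.5552
P_K = P₀×ρ^K = 0.5552 × 0.4557^4 = 0.5552 × 0.04312 = 0.02394
Blocking probability P_4 = 0.02394 (2.39%)
L = ρ[1 - (K+1)ρ^K + Kρ^(K+1)] / [(1-ρ)(1-ρ^(K+1))]
L = 0.4557 × (1 - 5×0.04312 + 4×0.01965) / ((1 - 0.4557) × (1 - 0.01965)) = 0.7370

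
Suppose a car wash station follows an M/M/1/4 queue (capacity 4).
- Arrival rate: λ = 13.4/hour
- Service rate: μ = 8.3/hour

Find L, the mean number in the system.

ρ = λ/μ = 13.4/8.3 = 1.61446
P₀ = (1-ρ)/(1-ρ^(K+1)) = (1-1.61446)/(1-1.61446^5) = -0.61446/-9.9682 = 0.06164
P_K = P₀×ρ^K = 0.06164 × 1.61446^4 = 0.06164 × 6.7937 = 0.4188
L = ρ[1 - (K+1)ρ^K + Kρ^(K+1)] / [(1-ρ)(1-ρ^(K+1))]
L = 1.61446 × (1 - 5×6.79374 + 4×10.9682) / ((1 - 1.61446) × (1 - 10.9682)) = 2.8741 cars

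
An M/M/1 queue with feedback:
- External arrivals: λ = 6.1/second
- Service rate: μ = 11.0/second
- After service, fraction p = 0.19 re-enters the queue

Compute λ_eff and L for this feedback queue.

Effective arrival rate: λ_eff = λ/(1-p) = 6.1/(1-0.19) = 6.1/0.81 = 7.53086
ρ = λ_eff/μ = 7.53086/11.0 = 0.68462
L = ρ/(1-ρ) = 0.68462/(1-0.68462) = 2.1708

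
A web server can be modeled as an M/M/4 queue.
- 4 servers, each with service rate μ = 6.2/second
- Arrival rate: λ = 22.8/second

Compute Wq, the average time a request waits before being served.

Traffic intensity: ρ = λ/(cμ) = 22.8/(4×6.2) = 0.9194
Since ρ = 0.9194 < 1, system is stable.
Offered load a = λ/μ = cρ = 22.8/6.2 = 3.6774
P₀ = [ Σₙ₌₀^3 aⁿ/n! + a^4/(4!(1-ρ)) ]⁻¹
Σ = a^0/0! + a^1/1! + a^2/2! + a^3/3! = 1.00000 + 3.67742 + 6.76171 + 8.28854 = 19.7277
a^4/(4!(1-ρ)) = 182.8827/(24 × 0.08064516) = 94.4894
P₀ = 1/(19.7277 + 94.4894) = 0.008755
Lq = P₀·a^4·ρ / (4!(1-ρ)²) = 0.0087553 × 182.8827 × 0.91935 / (24 × 0.0065036) = 9.4310
Wq = Lq/λ = 9.4310/22.8 = 0.4136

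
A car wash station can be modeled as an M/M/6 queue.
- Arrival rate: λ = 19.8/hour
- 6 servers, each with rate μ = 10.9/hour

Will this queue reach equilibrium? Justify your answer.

Stability requires ρ = λ/(cμ) < 1
ρ = 19.8/(6 × 10.9) = 19.8/65.40 = 0.3028
Since 0.3028 < 1, the system is STABLE.
The servers are busy 30.28% of the time.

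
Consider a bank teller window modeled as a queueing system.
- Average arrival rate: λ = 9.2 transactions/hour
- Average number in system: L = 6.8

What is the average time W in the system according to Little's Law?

Little's Law: L = λW, so W = L/λ
W = 6.8/9.2 = 0.7391 hours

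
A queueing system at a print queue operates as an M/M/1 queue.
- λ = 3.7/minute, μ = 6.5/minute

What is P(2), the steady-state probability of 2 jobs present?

ρ = λ/μ = 3.7/6.5 = 0.5692
P(n) = (1-ρ)ρⁿ
P(2) = (1-0.5692) × 0.5692^2
P(2) = 0.4308 × 0.3240
P(2) = 0.1396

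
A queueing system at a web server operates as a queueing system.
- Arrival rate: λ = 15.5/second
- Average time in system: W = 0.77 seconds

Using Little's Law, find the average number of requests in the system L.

Little's Law: L = λW
L = 15.5 × 0.77 = 11.9350 requests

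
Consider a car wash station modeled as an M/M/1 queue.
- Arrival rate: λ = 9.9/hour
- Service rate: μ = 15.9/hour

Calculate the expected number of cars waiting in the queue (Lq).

ρ = λ/μ = 9.9/15.9 = 0.6226
For M/M/1: Lq = λ²/(μ(μ-λ))
Lq = 98.01/(15.9 × 6.00)
Lq = 1.0274 cars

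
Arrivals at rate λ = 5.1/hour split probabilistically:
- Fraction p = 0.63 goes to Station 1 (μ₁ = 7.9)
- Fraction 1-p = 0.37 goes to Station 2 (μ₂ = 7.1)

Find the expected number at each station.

Effective rates: λ₁ = 5.1×0.63 = 3.213, λ₂ = 5.1×0.37 = 1.887
Station 1: ρ₁ = 3.213/7.9 = 0.4067, L₁ = ρ₁/(1-ρ₁) = 0.4067/(1-0.4067) = 0.6855
Station 2: ρ₂ = 1.887/7.1 = 0.2658, L₂ = ρ₂/(1-ρ₂) = 0.2658/(1-0.2658) = 0.3620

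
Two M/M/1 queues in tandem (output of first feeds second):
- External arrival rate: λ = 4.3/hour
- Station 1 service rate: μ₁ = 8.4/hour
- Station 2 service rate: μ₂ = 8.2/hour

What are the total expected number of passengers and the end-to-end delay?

By Jackson's theorem, each station behaves as independent M/M/1.
Station 1: ρ₁ = 4.3/8.4 = 0.5119, L₁ = ρ₁/(1-ρ₁) = λ/(μ₁-λ) = 4.3/4.10 = 1.04878
Station 2: ρ₂ = 4.3/8.2 = 0.5244, L₂ = ρ₂/(1-ρ₂) = λ/(μ₂-λ) = 4.3/3.90 = 1.10256
Total: L = L₁ + L₂ = 1.04878 + 1.10256 = 2.1513
W = L/λ = 2.1513/4.3 = 0.5003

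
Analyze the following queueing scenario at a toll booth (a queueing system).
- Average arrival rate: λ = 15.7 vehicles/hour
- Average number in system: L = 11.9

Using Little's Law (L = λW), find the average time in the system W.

Little's Law: L = λW, so W = L/λ
W = 11.9/15.7 = 0.7580 hours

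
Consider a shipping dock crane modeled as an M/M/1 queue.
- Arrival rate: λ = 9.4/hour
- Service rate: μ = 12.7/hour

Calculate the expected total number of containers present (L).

ρ = λ/μ = 9.4/12.7 = 0.7402
For M/M/1: L = λ/(μ-λ)
L = 9.4/(12.7-9.4) = 9.4/3.30
L = 2.8485 containers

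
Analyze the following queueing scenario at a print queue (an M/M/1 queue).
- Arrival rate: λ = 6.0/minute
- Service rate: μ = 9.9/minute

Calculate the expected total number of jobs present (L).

ρ = λ/μ = 6.0/9.9 = 0.6061
For M/M/1: L = λ/(μ-λ)
L = 6.0/(9.9-6.0) = 6.0/3.90
L = 1.5385 jobs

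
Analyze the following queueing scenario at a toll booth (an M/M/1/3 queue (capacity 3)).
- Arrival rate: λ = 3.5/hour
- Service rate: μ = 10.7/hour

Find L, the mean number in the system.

ρ = λ/μ = 3.5/10.7 = 0.3271
P₀ = (1-ρ)/(1-ρ^(K+1)) = (1-0.3271)/(1-0.3271^4) = 0.6729/0.9886 = 0.6807
P_K = P₀×ρ^K = 0.6807 × 0.3271^3 = 0.6807 × 0.03500 = 0.02382
L = ρ[1 - (K+1)ρ^K + Kρ^(K+1)] / [(1-ρ)(1-ρ^(K+1))]
L = 0.3271 × (1 - 4×0.03500 + 3×0.01145) / ((1 - 0.3271) × (1 - 0.01145)) = 0.4398 vehicles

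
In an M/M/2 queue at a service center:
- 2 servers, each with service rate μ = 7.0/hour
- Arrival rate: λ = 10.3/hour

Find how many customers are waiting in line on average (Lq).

Traffic intensity: ρ = λ/(cμ) = 10.3/(2×7.0) = 0.7357
Since ρ = 0.7357 < 1, system is stable.
Offered load a = λ/μ = cρ = 10.3/7.0 = 1.4714
P₀ = [ Σₙ₌₀^1 aⁿ/n! + a^2/(2!(1-ρ)) ]⁻¹
Σ = a^0/0! + a^1/1! = 1.0000 + 1.4714 = 2.4714
a^2/(2!(1-ρ)) = 2.1651/(2 × 0.26429) = 4.0961
P₀ = 1/(2.4714 + 4.0961) = 0.1523
Lq = P₀·a^2·ρ / (2!(1-ρ)²) = 0.15226 × 2.1651 × 0.73571 / (2 × 0.069847) = 1.7362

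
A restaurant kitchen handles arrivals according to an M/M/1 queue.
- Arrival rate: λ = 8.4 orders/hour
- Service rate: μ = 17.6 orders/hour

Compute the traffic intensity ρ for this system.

Server utilization: ρ = λ/μ
ρ = 8.4/17.6 = 0.4773
The server is busy 47.73% of the time.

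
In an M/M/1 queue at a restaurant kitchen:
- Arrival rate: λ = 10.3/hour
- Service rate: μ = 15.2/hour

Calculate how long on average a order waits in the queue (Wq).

First, compute utilization: ρ = λ/μ = 10.3/15.2 = 0.6776
For M/M/1: Wq = λ/(μ(μ-λ))
Wq = 10.3/(15.2 × (15.2-10.3))
Wq = 10.3/(15.2 × 4.90)
Wq = 0.1383 hours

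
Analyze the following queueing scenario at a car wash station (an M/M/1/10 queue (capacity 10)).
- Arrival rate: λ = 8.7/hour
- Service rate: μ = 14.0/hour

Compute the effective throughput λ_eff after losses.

ρ = λ/μ = 8.7/14.0 = 0.62143
P₀ = (1-ρ)/(1-ρ^(K+1)) = (1-0.62143)/(1-0.62143^11) = 0.3786/0.9947 = 0.3806
P_K = P₀×ρ^K = 0.3806 × 0.62143^10 = 0.3806 × 0.008589 = 0.003269
λ_eff = λ(1-P_K) = 8.7 × (1 - 0.003269) = 8.7 × 0.99673 = 8.6716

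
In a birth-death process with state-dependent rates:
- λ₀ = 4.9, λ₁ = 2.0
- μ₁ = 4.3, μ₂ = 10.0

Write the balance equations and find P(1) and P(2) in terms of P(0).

Balance equations:
State 0: λ₀P₀ = μ₁P₁ → P₁ = (λ₀/μ₁)P₀ = (4.9/4.3)P₀ = 1.1395P₀
State 1: P₂ = (λ₀λ₁)/(μ₁μ₂)P₀ = (4.9×2.0)/(4.3×10.0)P₀ = 0.2279P₀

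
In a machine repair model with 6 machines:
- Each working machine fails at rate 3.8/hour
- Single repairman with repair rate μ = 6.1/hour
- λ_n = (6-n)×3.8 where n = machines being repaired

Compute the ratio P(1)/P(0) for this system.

P(1)/P(0) = ∏_{i=0}^{1-1} λ_i/μ_{i+1}
= (6-0)×3.8/6.1
= 3.7377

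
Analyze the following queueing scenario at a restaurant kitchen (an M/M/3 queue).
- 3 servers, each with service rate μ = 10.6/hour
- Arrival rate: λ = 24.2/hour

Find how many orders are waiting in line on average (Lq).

Traffic intensity: ρ = λ/(cμ) = 24.2/(3×10.6) = 0.7610
Since ρ = 0.7610 < 1, system is stable.
Offered load a = λ/μ = cρ = 24.2/10.6 = 2.2830
P₀ = [ Σₙ₌₀^2 aⁿ/n! + a^3/(3!(1-ρ)) ]⁻¹
Σ = a^0/0! + a^1/1! + a^2/2! = 1.0000 + 2.2830 + 2.6061 = 5.8891
a^3/(3!(1-ρ)) = 11.8995/(6 × 0.238994) = 8.2983
P₀ = 1/(5.88911 + 8.29833) = 0.07048
Lq = P₀·a^3·ρ / (3!(1-ρ)²) = 0.070485 × 11.8995 × 0.76101 / (6 × 0.057118) = 1.8625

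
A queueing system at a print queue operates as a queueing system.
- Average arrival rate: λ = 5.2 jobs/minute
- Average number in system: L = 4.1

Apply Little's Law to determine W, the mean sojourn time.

Little's Law: L = λW, so W = L/λ
W = 4.1/5.2 = 0.7885 minutes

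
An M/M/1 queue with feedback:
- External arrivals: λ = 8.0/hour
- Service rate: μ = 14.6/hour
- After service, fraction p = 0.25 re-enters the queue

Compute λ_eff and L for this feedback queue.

Effective arrival rate: λ_eff = λ/(1-p) = 8.0/(1-0.25) = 8.0/0.75 = 10.66667
ρ = λ_eff/μ = 10.66667/14.6 = 0.730594
L = ρ/(1-ρ) = 0.730594/(1-0.730594) = 2.7119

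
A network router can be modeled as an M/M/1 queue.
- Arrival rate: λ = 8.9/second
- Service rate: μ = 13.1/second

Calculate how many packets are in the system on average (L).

ρ = λ/μ = 8.9/13.1 = 0.6794
For M/M/1: L = λ/(μ-λ)
L = 8.9/(13.1-8.9) = 8.9/4.20
L = 2.1190 packets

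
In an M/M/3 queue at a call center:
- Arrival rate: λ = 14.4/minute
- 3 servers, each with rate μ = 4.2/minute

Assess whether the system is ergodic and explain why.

Stability requires ρ = λ/(cμ) < 1
ρ = 14.4/(3 × 4.2) = 14.4/12.60 = 1.1429
Since 1.1429 ≥ 1, the system is UNSTABLE.
Need c > λ/μ = 14.4/4.2 = 3.43.
Minimum servers needed: c = 4.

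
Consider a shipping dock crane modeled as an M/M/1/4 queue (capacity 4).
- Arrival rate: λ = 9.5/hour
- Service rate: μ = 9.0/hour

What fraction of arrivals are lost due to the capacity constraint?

ρ = λ/μ = 9.5/9.0 = 1.05556
P₀ = (1-ρ)/(1-ρ^(K+1)) = (1-1.05556)/(1-1.05556^5) = -0.05556/-0.3104 = 0.1790
P_K = P₀×ρ^K = 0.1790 × 1.05556^4 = 0.1790 × 1.2415 = 0.2222
Blocking probability = 22.22%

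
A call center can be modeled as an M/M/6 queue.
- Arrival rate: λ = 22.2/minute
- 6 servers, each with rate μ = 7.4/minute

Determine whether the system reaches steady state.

Stability requires ρ = λ/(cμ) < 1
ρ = 22.2/(6 × 7.4) = 22.2/44.40 = 0.5000
Since 0.5000 < 1, the system is STABLE.
The servers are busy 50.00% of the time.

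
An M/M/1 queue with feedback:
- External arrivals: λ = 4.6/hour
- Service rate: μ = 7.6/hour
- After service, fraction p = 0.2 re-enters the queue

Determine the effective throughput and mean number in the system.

Effective arrival rate: λ_eff = λ/(1-p) = 4.6/(1-0.2) = 4.6/0.80 = 5.7500
ρ = λ_eff/μ = 5.7500/7.6 = 0.75658
L = ρ/(1-ρ) = 0.75658/(1-0.75658) = 3.1081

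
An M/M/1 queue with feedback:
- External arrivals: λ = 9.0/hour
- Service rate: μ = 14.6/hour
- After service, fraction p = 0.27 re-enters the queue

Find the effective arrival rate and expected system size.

Effective arrival rate: λ_eff = λ/(1-p) = 9.0/(1-0.27) = 9.0/0.73 = 12.32877
ρ = λ_eff/μ = 12.32877/14.6 = 0.844436
L = ρ/(1-ρ) = 0.844436/(1-0.844436) = 5.4282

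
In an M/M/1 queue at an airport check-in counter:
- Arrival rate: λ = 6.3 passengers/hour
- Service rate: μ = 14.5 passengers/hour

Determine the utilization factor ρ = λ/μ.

Server utilization: ρ = λ/μ
ρ = 6.3/14.5 = 0.4345
The server is busy 43.45% of the time.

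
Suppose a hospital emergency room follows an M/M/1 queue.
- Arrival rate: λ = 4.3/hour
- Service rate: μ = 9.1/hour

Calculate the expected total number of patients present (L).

ρ = λ/μ = 4.3/9.1 = 0.4725
For M/M/1: L = λ/(μ-λ)
L = 4.3/(9.1-4.3) = 4.3/4.80
L = 0.8958 patients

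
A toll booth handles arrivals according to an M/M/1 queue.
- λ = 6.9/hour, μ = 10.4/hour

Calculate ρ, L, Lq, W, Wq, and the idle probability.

Step 1: ρ = λ/μ = 6.9/10.4 = 0.6635
Step 2: L = λ/(μ-λ) = 6.9/3.50 = 1.9714
Step 3: Lq = λ²/(μ(μ-λ)) = 47.61/(10.4×3.50) = 1.3080
Step 4: W = 1/(μ-λ) = 1/3.50 = 0.28571
Step 5: Wq = λ/(μ(μ-λ)) = 6.9/(10.4×3.50) = 0.1896
Step 6: P(0) = 1-ρ = 0.3365
Verify: L = λW = 6.9×0.28571 = 1.9714 ✔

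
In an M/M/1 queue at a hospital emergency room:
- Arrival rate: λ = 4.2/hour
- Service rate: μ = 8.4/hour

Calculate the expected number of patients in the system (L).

ρ = λ/μ = 4.2/8.4 = 0.5000
For M/M/1: L = λ/(μ-λ)
L = 4.2/(8.4-4.2) = 4.2/4.20
L = 1.0000 patients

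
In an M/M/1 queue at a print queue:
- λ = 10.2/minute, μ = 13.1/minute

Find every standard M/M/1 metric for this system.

Step 1: ρ = λ/μ = 10.2/13.1 = 0.7786
Step 2: L = λ/(μ-λ) = 10.2/2.90 = 3.5172
Step 3: Lq = λ²/(μ(μ-λ)) = 104.04/(13.1×2.90) = 2.7386
Step 4: W = 1/(μ-λ) = 1/2.90 = 0.344828
Step 5: Wq = λ/(μ(μ-λ)) = 10.2/(13.1×2.90) = 0.2685
Step 6: P(0) = 1-ρ = 0.2214
Verify: L = λW = 10.2×0.344828 = 3.5172 ✔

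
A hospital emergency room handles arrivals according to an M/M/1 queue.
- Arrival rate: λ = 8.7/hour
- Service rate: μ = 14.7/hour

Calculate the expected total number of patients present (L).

ρ = λ/μ = 8.7/14.7 = 0.5918
For M/M/1: L = λ/(μ-λ)
L = 8.7/(14.7-8.7) = 8.7/6.00
L = 1.4500 patients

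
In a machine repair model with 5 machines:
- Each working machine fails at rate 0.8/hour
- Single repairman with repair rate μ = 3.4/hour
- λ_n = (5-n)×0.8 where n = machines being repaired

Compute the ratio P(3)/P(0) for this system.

P(3)/P(0) = ∏_{i=0}^{3-1} λ_i/μ_{i+1}
= (5-0)×0.8/3.4 × (5-1)×0.8/3.4 × (5-2)×0.8/3.4
= 0.7816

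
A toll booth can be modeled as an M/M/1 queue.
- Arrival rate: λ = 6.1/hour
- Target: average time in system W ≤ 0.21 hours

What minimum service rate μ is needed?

For M/M/1: W = 1/(μ-λ)
Need W ≤ 0.21, so 1/(μ-λ) ≤ 0.21
μ - λ ≥ 1/0.21 = 4.7619
μ ≥ 6.1 + 4.7619 = 10.8619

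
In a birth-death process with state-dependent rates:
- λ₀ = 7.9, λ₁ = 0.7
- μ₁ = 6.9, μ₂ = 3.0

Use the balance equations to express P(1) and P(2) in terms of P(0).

Balance equations:
State 0: λ₀P₀ = μ₁P₁ → P₁ = (λ₀/μ₁)P₀ = (7.9/6.9)P₀ = 1.1449P₀
State 1: P₂ = (λ₀λ₁)/(μ₁μ₂)P₀ = (7.9×0.7)/(6.9×3.0)P₀ = 0.2671P₀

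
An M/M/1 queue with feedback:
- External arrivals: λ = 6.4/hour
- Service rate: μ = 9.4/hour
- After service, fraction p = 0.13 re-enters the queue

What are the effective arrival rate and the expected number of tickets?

Effective arrival rate: λ_eff = λ/(1-p) = 6.4/(1-0.13) = 6.4/0.87 = 7.3563
ρ = λ_eff/μ = 7.3563/9.4 = 0.78259
L = ρ/(1-ρ) = 0.78259/(1-0.78259) = 3.5996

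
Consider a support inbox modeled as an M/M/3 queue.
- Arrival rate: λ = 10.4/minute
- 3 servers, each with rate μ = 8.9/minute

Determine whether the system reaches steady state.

Stability requires ρ = λ/(cμ) < 1
ρ = 10.4/(3 × 8.9) = 10.4/26.70 = 0.3895
Since 0.3895 < 1, the system is STABLE.
The servers are busy 38.95% of the time.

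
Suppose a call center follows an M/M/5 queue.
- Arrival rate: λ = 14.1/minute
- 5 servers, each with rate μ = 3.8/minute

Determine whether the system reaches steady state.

Stability requires ρ = λ/(cμ) < 1
ρ = 14.1/(5 × 3.8) = 14.1/19.00 = 0.7421
Since 0.7421 < 1, the system is STABLE.
The servers are busy 74.21% of the time.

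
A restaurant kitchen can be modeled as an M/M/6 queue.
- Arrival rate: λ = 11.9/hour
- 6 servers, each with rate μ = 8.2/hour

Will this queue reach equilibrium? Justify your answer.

Stability requires ρ = λ/(cμ) < 1
ρ = 11.9/(6 × 8.2) = 11.9/49.20 = 0.2419
Since 0.2419 < 1, the system is STABLE.
The servers are busy 24.19% of the time.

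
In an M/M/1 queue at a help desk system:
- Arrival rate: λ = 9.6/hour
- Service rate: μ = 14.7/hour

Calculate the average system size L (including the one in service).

ρ = λ/μ = 9.6/14.7 = 0.6531
For M/M/1: L = λ/(μ-λ)
L = 9.6/(14.7-9.6) = 9.6/5.10
L = 1.8824 tickets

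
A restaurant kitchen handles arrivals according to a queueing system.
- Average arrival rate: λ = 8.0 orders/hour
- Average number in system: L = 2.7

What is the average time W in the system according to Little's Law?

Little's Law: L = λW, so W = L/λ
W = 2.7/8.0 = 0.3375 hours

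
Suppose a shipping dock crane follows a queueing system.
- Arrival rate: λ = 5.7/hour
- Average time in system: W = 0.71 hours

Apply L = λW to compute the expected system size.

Little's Law: L = λW
L = 5.7 × 0.71 = 4.0470 containers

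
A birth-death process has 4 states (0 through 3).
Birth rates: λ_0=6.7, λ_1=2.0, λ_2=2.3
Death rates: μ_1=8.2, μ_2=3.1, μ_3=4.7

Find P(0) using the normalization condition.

Ratios P(n)/P(0) = (λ₀···λₙ₋₁)/(μ₁···μₙ):
P(1)/P(0) = (6.7)/(8.2) = 0.8171
P(2)/P(0) = (6.7×2.0)/(8.2×3.1) = 0.5271
P(3)/P(0) = (6.7×2.0×2.3)/(8.2×3.1×4.7) = 0.2580

Normalization: ∑ P(n) = 1
P(0) × (1.0000 + 0.8171 + 0.5271 + 0.2580) = 1
P(0) × 2.6022 = 1
P(0) = 1/2.6022 = 0.3843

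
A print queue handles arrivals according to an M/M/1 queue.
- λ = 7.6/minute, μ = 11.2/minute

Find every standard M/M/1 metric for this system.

Step 1: ρ = λ/μ = 7.6/11.2 = 0.6786
Step 2: L = λ/(μ-λ) = 7.6/3.60 = 2.1111
Step 3: Lq = λ²/(μ(μ-λ)) = 57.76/(11.2×3.60) = 1.4325
Step 4: W = 1/(μ-λ) = 1/3.60 = 0.27778
Step 5: Wq = λ/(μ(μ-λ)) = 7.6/(11.2×3.60) = 0.1885
Step 6: P(0) = 1-ρ = 0.3214
Verify: L = λW = 7.6×0.27778 = 2.1111 ✔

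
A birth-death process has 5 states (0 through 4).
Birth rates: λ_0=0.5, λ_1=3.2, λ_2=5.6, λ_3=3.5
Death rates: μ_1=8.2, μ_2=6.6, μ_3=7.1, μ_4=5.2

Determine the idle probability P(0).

Ratios P(n)/P(0) = (λ₀···λₙ₋₁)/(μ₁···μₙ):
P(1)/P(0) = (0.5)/(8.2) = 0.06098
P(2)/P(0) = (0.5×3.2)/(8.2×6.6) = 0.02956
P(3)/P(0) = (0.5×3.2×5.6)/(8.2×6.6×7.1) = 0.02332
P(4)/P(0) = (0.5×3.2×5.6×3.5)/(8.2×6.6×7.1×5.2) = 0.01569

Normalization: ∑ P(n) = 1
P(0) × (1.0000 + 0.06098 + 0.02956 + 0.02332 + 0.01569) = 1
P(0) × 1.1296 = 1
P(0) = 1/1.1296 = 0.8853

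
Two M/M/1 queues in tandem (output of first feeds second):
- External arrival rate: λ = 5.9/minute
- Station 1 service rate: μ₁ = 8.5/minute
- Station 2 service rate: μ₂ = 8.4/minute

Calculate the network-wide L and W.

By Jackson's theorem, each station behaves as independent M/M/1.
Station 1: ρ₁ = 5.9/8.5 = 0.6941, L₁ = ρ₁/(1-ρ₁) = λ/(μ₁-λ) = 5.9/2.60 = 2.2692
Station 2: ρ₂ = 5.9/8.4 = 0.7024, L₂ = ρ₂/(1-ρ₂) = λ/(μ₂-λ) = 5.9/2.50 = 2.3600
Total: L = L₁ + L₂ = 2.2692 + 2.3600 = 4.6292
W = L/λ = 4.6292/5.9 = 0.7846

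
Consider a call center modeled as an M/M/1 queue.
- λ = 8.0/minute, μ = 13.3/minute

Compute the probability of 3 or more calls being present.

ρ = λ/μ = 8.0/13.3 = 0.6015
P(N ≥ n) = ρⁿ
P(N ≥ 3) = 0.6015^3
P(N ≥ 3) = 0.2176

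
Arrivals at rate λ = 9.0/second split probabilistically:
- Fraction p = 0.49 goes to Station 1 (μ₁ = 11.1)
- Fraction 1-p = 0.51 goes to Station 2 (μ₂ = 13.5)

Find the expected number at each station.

Effective rates: λ₁ = 9.0×0.49 = 4.41, λ₂ = 9.0×0.51 = 4.59
Station 1: ρ₁ = 4.41/11.1 = 0.3973, L₁ = ρ₁/(1-ρ₁) = 0.3973/(1-0.3973) = 0.6592
Station 2: ρ₂ = 4.59/13.5 = 0.3400, L₂ = ρ₂/(1-ρ₂) = 0.3400/(1-0.3400) = 0.5152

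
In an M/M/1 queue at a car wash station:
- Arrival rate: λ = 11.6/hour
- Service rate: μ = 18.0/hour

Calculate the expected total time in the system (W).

First, compute utilization: ρ = λ/μ = 11.6/18.0 = 0.6444
For M/M/1: W = 1/(μ-λ)
W = 1/(18.0-11.6) = 1/6.40
W = 0.1562 hours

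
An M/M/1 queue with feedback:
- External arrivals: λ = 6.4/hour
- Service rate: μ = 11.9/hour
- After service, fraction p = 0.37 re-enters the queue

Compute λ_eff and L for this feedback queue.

Effective arrival rate: λ_eff = λ/(1-p) = 6.4/(1-0.37) = 6.4/0.63 = 10.15873
ρ = λ_eff/μ = 10.15873/11.9 = 0.853675
L = ρ/(1-ρ) = 0.853675/(1-0.853675) = 5.8341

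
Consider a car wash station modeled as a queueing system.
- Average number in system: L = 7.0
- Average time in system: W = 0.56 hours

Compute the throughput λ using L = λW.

Little's Law: L = λW, so λ = L/W
λ = 7.0/0.56 = 12.5000 cars/hour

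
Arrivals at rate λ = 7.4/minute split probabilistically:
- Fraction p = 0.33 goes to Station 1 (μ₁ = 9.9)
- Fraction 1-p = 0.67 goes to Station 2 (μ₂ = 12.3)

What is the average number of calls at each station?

Effective rates: λ₁ = 7.4×0.33 = 2.442, λ₂ = 7.4×0.67 = 4.958
Station 1: ρ₁ = 2.442/9.9 = 0.24667, L₁ = ρ₁/(1-ρ₁) = 0.24667/(1-0.24667) = 0.3274
Station 2: ρ₂ = 4.958/12.3 = 0.4031, L₂ = ρ₂/(1-ρ₂) = 0.4031/(1-0.4031) = 0.6753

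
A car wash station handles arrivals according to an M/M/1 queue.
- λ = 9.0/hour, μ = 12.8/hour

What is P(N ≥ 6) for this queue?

ρ = λ/μ = 9.0/12.8 = 0.7031
P(N ≥ n) = ρⁿ
P(N ≥ 6) = 0.7031^6
P(N ≥ 6) = 0.1208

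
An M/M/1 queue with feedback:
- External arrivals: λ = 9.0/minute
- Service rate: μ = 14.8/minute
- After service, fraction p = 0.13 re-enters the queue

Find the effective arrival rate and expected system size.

Effective arrival rate: λ_eff = λ/(1-p) = 9.0/(1-0.13) = 9.0/0.87 = 10.34483
ρ = λ_eff/μ = 10.34483/14.8 = 0.698975
L = ρ/(1-ρ) = 0.698975/(1-0.698975) = 2.3220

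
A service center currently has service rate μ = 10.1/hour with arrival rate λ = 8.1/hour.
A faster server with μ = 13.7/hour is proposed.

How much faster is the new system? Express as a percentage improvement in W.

System 1: ρ₁ = 8.1/10.1 = 0.8020, W₁ = 1/(10.1-8.1) = 0.50000
System 2: ρ₂ = 8.1/13.7 = 0.5912, W₂ = 1/(13.7-8.1) = 0.17857
Improvement: (W₁-W₂)/W₁ = (0.50000-0.17857)/0.50000 = 64.29%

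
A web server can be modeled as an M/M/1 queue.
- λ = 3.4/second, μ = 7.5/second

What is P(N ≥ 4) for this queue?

ρ = λ/μ = 3.4/7.5 = 0.45333
P(N ≥ n) = ρⁿ
P(N ≥ 4) = 0.45333^4
P(N ≥ 4) = 0.04223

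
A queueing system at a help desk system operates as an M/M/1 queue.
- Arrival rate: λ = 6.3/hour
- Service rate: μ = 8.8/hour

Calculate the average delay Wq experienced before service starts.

First, compute utilization: ρ = λ/μ = 6.3/8.8 = 0.7159
For M/M/1: Wq = λ/(μ(μ-λ))
Wq = 6.3/(8.8 × (8.8-6.3))
Wq = 6.3/(8.8 × 2.50)
Wq = 0.2864 hours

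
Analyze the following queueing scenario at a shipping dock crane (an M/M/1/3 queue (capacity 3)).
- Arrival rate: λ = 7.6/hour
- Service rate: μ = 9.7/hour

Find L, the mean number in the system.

ρ = λ/μ = 7.6/9.7 = 0.78351
P₀ = (1-ρ)/(1-ρ^(K+1)) = (1-0.78351)/(1-0.78351^4) = 0.21649/0.62314 = 0.3474
P_K = P₀×ρ^K = 0.3474 × 0.78351^3 = 0.3474 × 0.4810 = 0.1671
L = ρ[1 - (K+1)ρ^K + Kρ^(K+1)] / [(1-ρ)(1-ρ^(K+1))]
L = 0.78351 × (1 - 4×0.480987 + 3×0.376858) / ((1 - 0.78351) × (1 - 0.376858)) = 1.2001 containers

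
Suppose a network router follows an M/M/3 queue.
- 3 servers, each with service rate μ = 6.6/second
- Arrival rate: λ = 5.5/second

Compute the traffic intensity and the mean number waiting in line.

Traffic intensity: ρ = λ/(cμ) = 5.5/(3×6.6) = 0.2778
Since ρ = 0.2778 < 1, system is stable.
Offered load a = λ/μ = cρ = 5.5/6.6 = 0.8333
P₀ = [ Σₙ₌₀^2 aⁿ/n! + a^3/(3!(1-ρ)) ]⁻¹
Σ = a^0/0! + a^1/1! + a^2/2! = 1.0000 + 0.83333 + 0.34722 = 2.1806
a^3/(3!(1-ρ)) = 0.57870/(6 × 0.72222) = 0.1335
P₀ = 1/(2.1806 + 0.1335) = 0.4321
Lq = P₀·a^3·ρ / (3!(1-ρ)²) = 0.4321 × 0.5787 × 0.2778 / (6 × 0.5216) = 0.02220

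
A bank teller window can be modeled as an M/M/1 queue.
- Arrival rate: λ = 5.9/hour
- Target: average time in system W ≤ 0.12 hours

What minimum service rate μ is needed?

For M/M/1: W = 1/(μ-λ)
Need W ≤ 0.12, so 1/(μ-λ) ≤ 0.12
μ - λ ≥ 1/0.12 = 8.3333
μ ≥ 5.9 + 8.3333 = 14.2333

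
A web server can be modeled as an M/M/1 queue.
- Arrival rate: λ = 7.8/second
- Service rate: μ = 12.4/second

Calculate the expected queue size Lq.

ρ = λ/μ = 7.8/12.4 = 0.6290
For M/M/1: Lq = λ²/(μ(μ-λ))
Lq = 60.84/(12.4 × 4.60)
Lq = 1.0666 requests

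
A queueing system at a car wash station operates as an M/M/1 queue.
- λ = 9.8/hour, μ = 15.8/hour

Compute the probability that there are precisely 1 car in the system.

ρ = λ/μ = 9.8/15.8 = 0.6203
P(n) = (1-ρ)ρⁿ
P(1) = (1-0.6203) × 0.6203^1
P(1) = 0.3797 × 0.6203
P(1) = 0.2355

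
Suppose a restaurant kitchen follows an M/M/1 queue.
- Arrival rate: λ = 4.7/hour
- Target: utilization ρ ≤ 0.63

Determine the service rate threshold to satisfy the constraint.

ρ = λ/μ, so μ = λ/ρ
μ ≥ 4.7/0.63 = 7.4603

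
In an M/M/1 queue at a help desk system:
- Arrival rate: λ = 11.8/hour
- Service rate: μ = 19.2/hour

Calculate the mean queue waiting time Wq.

First, compute utilization: ρ = λ/μ = 11.8/19.2 = 0.6146
For M/M/1: Wq = λ/(μ(μ-λ))
Wq = 11.8/(19.2 × (19.2-11.8))
Wq = 11.8/(19.2 × 7.40)
Wq = 0.08305 hours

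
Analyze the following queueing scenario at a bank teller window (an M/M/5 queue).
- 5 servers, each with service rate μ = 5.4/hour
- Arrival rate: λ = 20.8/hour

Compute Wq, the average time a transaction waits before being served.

Traffic intensity: ρ = λ/(cμ) = 20.8/(5×5.4) = 0.7704
Since ρ = 0.7704 < 1, system is stable.
Offered load a = λ/μ = cρ = 20.8/5.4 = 3.8519
P₀ = [ Σₙ₌₀^4 aⁿ/n! + a^5/(5!(1-ρ)) ]⁻¹
Σ = a^0/0! + a^1/1! + a^2/2! + a^3/3! + a^4/4! = 1.00000 + 3.85185 + 7.41838 + 9.52484 + 9.17206 = 30.9671
a^5/(5!(1-ρ)) = 847.9063/(120 × 0.2296296) = 30.7708
P₀ = 1/(30.9671 + 30.7708) = 0.01620
Lq = P₀·a^5·ρ / (5!(1-ρ)²) = 0.0161975 × 847.9063 × 0.770370 / (120 × 0.0527298) = 1.6721
Wq = Lq/λ = 1.6721/20.8 = 0.08039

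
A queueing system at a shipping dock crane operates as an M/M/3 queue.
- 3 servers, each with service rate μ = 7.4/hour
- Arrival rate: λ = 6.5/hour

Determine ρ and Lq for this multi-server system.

Traffic intensity: ρ = λ/(cμ) = 6.5/(3×7.4) = 0.2928
Since ρ = 0.2928 < 1, system is stable.
Offered load a = λ/μ = cρ = 6.5/7.4 = 0.8784
P₀ = [ Σₙ₌₀^2 aⁿ/n! + a^3/(3!(1-ρ)) ]⁻¹
Σ = a^0/0! + a^1/1! + a^2/2! = 1.0000 + 0.8784 + 0.3858 = 2.2642
a^3/(3!(1-ρ)) = 0.6777/(6 × 0.7072) = 0.1597
P₀ = 1/(2.2642 + 0.1597) = 0.4126
Lq = P₀·a^3·ρ / (3!(1-ρ)²) = 0.41256 × 0.67771 × 0.29279 / (6 × 0.50014) = 0.02728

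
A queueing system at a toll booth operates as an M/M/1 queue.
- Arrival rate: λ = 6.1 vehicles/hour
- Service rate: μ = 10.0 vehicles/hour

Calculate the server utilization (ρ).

Server utilization: ρ = λ/μ
ρ = 6.1/10.0 = 0.6100
The server is busy 61.00% of the time.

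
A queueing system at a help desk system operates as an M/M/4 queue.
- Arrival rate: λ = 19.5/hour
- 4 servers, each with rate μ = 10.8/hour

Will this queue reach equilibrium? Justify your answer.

Stability requires ρ = λ/(cμ) < 1
ρ = 19.5/(4 × 10.8) = 19.5/43.20 = 0.4514
Since 0.4514 < 1, the system is STABLE.
The servers are busy 45.14% of the time.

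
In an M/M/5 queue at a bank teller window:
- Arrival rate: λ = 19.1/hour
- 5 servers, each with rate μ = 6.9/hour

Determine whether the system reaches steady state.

Stability requires ρ = λ/(cμ) < 1
ρ = 19.1/(5 × 6.9) = 19.1/34.50 = 0.5536
Since 0.5536 < 1, the system is STABLE.
The servers are busy 55.36% of the time.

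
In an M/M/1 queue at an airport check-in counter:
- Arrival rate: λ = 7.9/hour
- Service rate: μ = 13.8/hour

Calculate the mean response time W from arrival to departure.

First, compute utilization: ρ = λ/μ = 7.9/13.8 = 0.5725
For M/M/1: W = 1/(μ-λ)
W = 1/(13.8-7.9) = 1/5.90
W = 0.1695 hours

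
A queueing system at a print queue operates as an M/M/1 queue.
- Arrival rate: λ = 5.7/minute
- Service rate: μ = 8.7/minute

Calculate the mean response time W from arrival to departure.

First, compute utilization: ρ = λ/μ = 5.7/8.7 = 0.6552
For M/M/1: W = 1/(μ-λ)
W = 1/(8.7-5.7) = 1/3.00
W = 0.3333 minutes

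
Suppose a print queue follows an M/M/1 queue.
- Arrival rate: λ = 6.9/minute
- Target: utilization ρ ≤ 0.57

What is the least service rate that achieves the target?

ρ = λ/μ, so μ = λ/ρ
μ ≥ 6.9/0.57 = 12.1053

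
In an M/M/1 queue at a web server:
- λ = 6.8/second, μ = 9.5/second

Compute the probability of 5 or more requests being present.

ρ = λ/μ = 6.8/9.5 = 0.7158
P(N ≥ n) = ρⁿ
P(N ≥ 5) = 0.7158^5
P(N ≥ 5) = 0.1879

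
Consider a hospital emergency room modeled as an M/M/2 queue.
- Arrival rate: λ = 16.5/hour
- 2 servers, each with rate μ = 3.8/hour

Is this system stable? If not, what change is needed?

Stability requires ρ = λ/(cμ) < 1
ρ = 16.5/(2 × 3.8) = 16.5/7.60 = 2.1711
Since 2.1711 ≥ 1, the system is UNSTABLE.
Need c > λ/μ = 16.5/3.8 = 4.34.
Minimum servers needed: c = 5.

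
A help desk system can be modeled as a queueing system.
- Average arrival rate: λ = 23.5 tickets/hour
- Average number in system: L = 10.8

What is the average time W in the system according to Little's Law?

Little's Law: L = λW, so W = L/λ
W = 10.8/23.5 = 0.4596 hours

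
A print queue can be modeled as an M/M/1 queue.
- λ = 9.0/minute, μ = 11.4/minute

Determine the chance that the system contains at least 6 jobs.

ρ = λ/μ = 9.0/11.4 = 0.78947
P(N ≥ n) = ρⁿ
P(N ≥ 6) = 0.78947^6
P(N ≥ 6) = 0.2421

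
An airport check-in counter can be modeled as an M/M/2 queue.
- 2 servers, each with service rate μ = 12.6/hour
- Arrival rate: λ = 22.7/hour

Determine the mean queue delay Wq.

Traffic intensity: ρ = λ/(cμ) = 22.7/(2×12.6) = 0.9008
Since ρ = 0.9008 < 1, system is stable.
Offered load a = λ/μ = cρ = 22.7/12.6 = 1.8016
P₀ = [ Σₙ₌₀^1 aⁿ/n! + a^2/(2!(1-ρ)) ]⁻¹
Σ = a^0/0! + a^1/1! = 1.0000 + 1.8016 = 2.8016
a^2/(2!(1-ρ)) = 3.2457/(2 × 0.099206) = 16.3584
P₀ = 1/(2.8016 + 16.3584) = 0.05219
Lq = P₀·a^2·ρ / (2!(1-ρ)²) = 0.0521921 × 3.24572 × 0.900794 / (2 × 0.00984190) = 7.7523
Wq = Lq/λ = 7.7523/22.7 = 0.3415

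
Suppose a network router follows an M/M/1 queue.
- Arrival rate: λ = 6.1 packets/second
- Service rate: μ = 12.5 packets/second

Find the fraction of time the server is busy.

Server utilization: ρ = λ/μ
ρ = 6.1/12.5 = 0.4880
The server is busy 48.80% of the time.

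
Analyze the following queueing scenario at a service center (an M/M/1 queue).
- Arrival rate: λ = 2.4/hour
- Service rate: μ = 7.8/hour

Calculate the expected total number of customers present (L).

ρ = λ/μ = 2.4/7.8 = 0.3077
For M/M/1: L = λ/(μ-λ)
L = 2.4/(7.8-2.4) = 2.4/5.40
L = 0.4444 customers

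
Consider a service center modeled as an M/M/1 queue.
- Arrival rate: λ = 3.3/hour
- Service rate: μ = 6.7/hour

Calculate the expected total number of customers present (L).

ρ = λ/μ = 3.3/6.7 = 0.4925
For M/M/1: L = λ/(μ-λ)
L = 3.3/(6.7-3.3) = 3.3/3.40
L = 0.9706 customers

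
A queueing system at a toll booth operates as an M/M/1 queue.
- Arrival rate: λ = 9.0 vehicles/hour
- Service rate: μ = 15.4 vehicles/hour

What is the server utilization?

Server utilization: ρ = λ/μ
ρ = 9.0/15.4 = 0.5844
The server is busy 58.44% of the time.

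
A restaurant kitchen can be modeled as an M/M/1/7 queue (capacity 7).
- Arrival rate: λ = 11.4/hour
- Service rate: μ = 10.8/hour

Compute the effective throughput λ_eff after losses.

ρ = λ/μ = 11.4/10.8 = 1.05556
P₀ = (1-ρ)/(1-ρ^(K+1)) = (1-1.05556)/(1-1.05556^8) = -0.05556/-0.5412 = 0.1027
P_K = P₀×ρ^K = 0.10266 × 1.05556^7 = 0.10266 × 1.4601 = 0.1499
λ_eff = λ(1-P_K) = 11.4 × (1 - 0.14989) = 11.4 × 0.85011 = 9.6913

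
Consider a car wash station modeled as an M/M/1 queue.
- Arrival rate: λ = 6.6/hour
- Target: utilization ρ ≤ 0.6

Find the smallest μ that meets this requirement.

ρ = λ/μ, so μ = λ/ρ
μ ≥ 6.6/0.6 = 11.0000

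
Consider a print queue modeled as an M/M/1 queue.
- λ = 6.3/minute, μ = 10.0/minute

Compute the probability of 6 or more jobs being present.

ρ = λ/μ = 6.3/10.0 = 0.6300
P(N ≥ n) = ρⁿ
P(N ≥ 6) = 0.6300^6
P(N ≥ 6) = 0.06252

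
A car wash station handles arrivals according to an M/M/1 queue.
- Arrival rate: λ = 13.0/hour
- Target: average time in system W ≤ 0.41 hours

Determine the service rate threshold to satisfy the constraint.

For M/M/1: W = 1/(μ-λ)
Need W ≤ 0.41, so 1/(μ-λ) ≤ 0.41
μ - λ ≥ 1/0.41 = 2.4390
μ ≥ 13.0 + 2.4390 = 15.4390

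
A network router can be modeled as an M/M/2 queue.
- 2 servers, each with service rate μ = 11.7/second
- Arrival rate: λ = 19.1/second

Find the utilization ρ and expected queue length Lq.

Traffic intensity: ρ = λ/(cμ) = 19.1/(2×11.7) = 0.8162
Since ρ = 0.8162 < 1, system is stable.
Offered load a = λ/μ = cρ = 19.1/11.7 = 1.6325
P₀ = [ Σₙ₌₀^1 aⁿ/n! + a^2/(2!(1-ρ)) ]⁻¹
Σ = a^0/0! + a^1/1! = 1.0000 + 1.6325 = 2.6325
a^2/(2!(1-ρ)) = 2.66499/(2 × 0.183761) = 7.2512
P₀ = 1/(2.6325 + 7.2512) = 0.1012
Lq = P₀·a^2·ρ / (2!(1-ρ)²) = 0.101176 × 2.66499 × 0.816239 / (2 × 0.0337680) = 3.2588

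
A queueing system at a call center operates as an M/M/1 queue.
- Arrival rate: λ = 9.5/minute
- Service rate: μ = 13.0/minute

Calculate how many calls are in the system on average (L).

ρ = λ/μ = 9.5/13.0 = 0.7308
For M/M/1: L = λ/(μ-λ)
L = 9.5/(13.0-9.5) = 9.5/3.50
L = 2.7143 calls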